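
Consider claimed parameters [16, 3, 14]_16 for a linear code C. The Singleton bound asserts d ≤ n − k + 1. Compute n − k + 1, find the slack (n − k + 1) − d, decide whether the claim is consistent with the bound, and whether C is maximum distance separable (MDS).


Singleton RHS = n − k + 1 = 14, slack = 0, bound satisfied, MDS.

Singleton bound: d ≤ n − k + 1.
Here n = 16, k = 3, so n − k + 1 = 14.
Given d = 14, check d ≤ 14: YES.
Slack = (n − k + 1) − d = 0.
The code is MDS (slack = 0).
Description: the claimed parameters are [16, 3, 14]_16; such a code would be MDS (meets Singleton bound).


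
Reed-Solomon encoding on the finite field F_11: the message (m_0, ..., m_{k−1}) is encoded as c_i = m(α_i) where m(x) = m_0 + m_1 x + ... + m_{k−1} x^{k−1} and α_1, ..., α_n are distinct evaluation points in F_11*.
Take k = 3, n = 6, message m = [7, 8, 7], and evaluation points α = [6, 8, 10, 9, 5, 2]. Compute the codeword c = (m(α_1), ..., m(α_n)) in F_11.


c = [10, 2, 6, 8, 2, 7]

Message polynomial: m(x) = 7 + 8·x + 7·x^2 (mod 11).
For each evaluation point α_i, compute m(α_i) mod 11:
  α_1 = 6: Horner steps 7 → 6 → 10, so m(6) = 10.
  α_2 = 8: Horner steps 7 → 9 → 2, so m(8) = 2.
  α_3 = 10: Horner steps 7 → 1 → 6, so m(10) = 6.
  α_4 = 9: Horner steps 7 → 5 → 8, so m(9) = 8.
  α_5 = 5: Horner steps 7 → 10 → 2, so m(5) = 2.
  α_6 = 2: Horner steps 7 → 0 → 7, so m(2) = 7.
Codeword c = [10, 2, 6, 8, 2, 7] ∈ F_11^6.


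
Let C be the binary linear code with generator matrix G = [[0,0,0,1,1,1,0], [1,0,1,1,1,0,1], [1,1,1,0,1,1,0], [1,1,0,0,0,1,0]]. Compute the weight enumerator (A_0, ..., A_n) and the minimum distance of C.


Weight distribution: A_0 = 1, A_2 = 1, A_3 = 6, A_4 = 5, A_5 = 2, A_6 = 1. Minimum distance d = 2.

Enumerate all 2^4 = 16 messages m ∈ F_2^4.
For each, compute codeword c = mG in F_2^7, then tally its weight.
  m = 0000 → c = 0000000, weight = 0.
  m = 1000 → c = 0001110, weight = 3.
  m = 0100 → c = 1011101, weight = 5.
  m = 1100 → c = 1010011, weight = 4.
  m = 0010 → c = 1110110, weight = 5.
  m = 1010 → c = 1111000, weight = 4.
  m = 0110 → c = 0101011, weight = 4.
  m = 1110 → c = 0100101, weight = 3.
  m = 0001 → c = 1100010, weight = 3.
  m = 1001 → c = 1101100, weight = 4.
  m = 0101 → c = 0111111, weight = 6.
  m = 1101 → c = 0110001, weight = 3.
  m = 0011 → c = 0010100, weight = 2.
  m = 1011 → c = 0011010, weight = 3.
  m = 0111 → c = 1001001, weight = 3.
  m = 1111 → c = 1000111, weight = 4.
Tally weights:
  weight 0: 1 codewords.
  weight 2: 1 codewords.
  weight 3: 6 codewords.
  weight 4: 5 codewords.
  weight 5: 2 codewords.
  weight 6: 1 codewords.
Minimum distance d = smallest w > 0 with A_w > 0 = 2.
Sanity: Σ A_w = 16 = 2^4 = 16 ✓.


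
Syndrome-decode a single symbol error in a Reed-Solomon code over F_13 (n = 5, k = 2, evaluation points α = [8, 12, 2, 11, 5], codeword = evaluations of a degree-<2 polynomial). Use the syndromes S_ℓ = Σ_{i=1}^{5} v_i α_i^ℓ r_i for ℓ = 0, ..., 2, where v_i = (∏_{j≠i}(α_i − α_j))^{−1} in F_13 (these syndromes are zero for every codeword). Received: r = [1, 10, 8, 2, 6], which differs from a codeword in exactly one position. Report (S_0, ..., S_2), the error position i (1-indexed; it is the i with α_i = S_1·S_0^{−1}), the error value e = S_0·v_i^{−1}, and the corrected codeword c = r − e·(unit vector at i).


S = (11, 10, 2), error at position 1, error magnitude e = 10, c = [4, 10, 8, 2, 6].

Step 1: column multipliers v_i = (∏_{j≠i}(α_i − α_j))^{−1} mod 13.
  i = 1 (α = 8): (8−12)(8−2)(8−11)(8−5) = (−4)·6·(−3)·3 = 216 ≡ 8, so v_1 = 8^{−1} = 5 (mod 13).
  i = 2 (α = 12): (12−8)(12−2)(12−11)(12−5) = 4·10·1·7 = 280 ≡ 7, so v_2 = 7^{−1} = 2 (mod 13).
  i = 3 (α = 2): (2−8)(2−12)(2−11)(2−5) = (−6)·(−10)·(−9)·(−3) = 1620 ≡ 8, so v_3 = 8^{−1} = 5 (mod 13).
  i = 4 (α = 11): (11−8)(11−12)(11−2)(11−5) = 3·(−1)·9·6 = −162 ≡ 7, so v_4 = 7^{−1} = 2 (mod 13).
  i = 5 (α = 5): (5−8)(5−12)(5−2)(5−11) = (−3)·(−7)·3·(−6) = −378 ≡ 12, so v_5 = 12^{−1} = 12 (mod 13).
  v = [5, 2, 5, 2, 12].
Step 2: syndromes of r = [1, 10, 8, 2, 6] (all sums mod 13).
  S_0 = Σ v_i r_i = 5·1 + 2·10 + 5·8 + 2·2 + 12·6 = 141 ≡ 11.
  S_1 = Σ v_i α_i r_i = 5·8·1 + 2·12·10 + 5·2·8 + 2·11·2 + 12·5·6 = 764 ≡ 10.
  α_i^2 mod 13 = [12, 1, 4, 4, 12].
  S_2 = Σ v_i α_i^2 r_i = 5·12·1 + 2·1·10 + 5·4·8 + 2·4·2 + 12·12·6 = 1120 ≡ 2.
  S = (11, 10, 2) ≠ 0, so r is not a codeword (an error is present).
Step 3: locate the error. For a single error e at position i, S_ℓ = v_i·e·α_i^ℓ, so α_err = S_1/S_0.
  S_0^{−1} = 11^{−1} = 6 (mod 13), so α_err = 10·6 = 60 ≡ 8 = α_1. Error position i = 1.
  Consistency check: S_2/S_1 = 2·4 = 8 ≡ 8 = α_err ✓ (single-error assumption holds).
Step 4: error magnitude e = S_0/v_1 = S_0·∏_{j≠1}(α_1 − α_j) = 11·8 = 88 ≡ 10 (mod 13).
Step 5: correct position 1: c_1 = r_1 − e = 1 − 10 ≡ 4 (mod 13). Hence c = [4, 10, 8, 2, 6].
  Check: interpolating c through the α_i gives m(x) = 5 + 8·x (degree < 2) with m(α_i) = c_i for every i, so c is indeed a codeword.


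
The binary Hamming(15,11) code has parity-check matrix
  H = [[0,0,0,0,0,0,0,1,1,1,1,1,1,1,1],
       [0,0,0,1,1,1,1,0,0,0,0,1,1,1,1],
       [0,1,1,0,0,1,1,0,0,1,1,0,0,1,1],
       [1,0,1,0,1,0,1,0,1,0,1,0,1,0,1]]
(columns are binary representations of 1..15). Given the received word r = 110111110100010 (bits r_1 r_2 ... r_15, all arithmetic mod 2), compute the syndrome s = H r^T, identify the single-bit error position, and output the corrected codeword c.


s = (1, 1, 1, 1)^T, error position = 15, corrected codeword c = 110111110100011

Compute s = H r^T mod 2 one row at a time:
  s_1 = 1 + 0 + 1 + 0 + 0 + 0 + 1 + 0 = 3 ≡ 1 (mod 2).
  s_2 = 1 + 1 + 1 + 1 + 0 + 0 + 1 + 0 = 5 ≡ 1 (mod 2).
  s_3 = 1 + 0 + 1 + 1 + 1 + 0 + 1 + 0 = 5 ≡ 1 (mod 2).
  s_4 = 1 + 0 + 1 + 1 + 0 + 0 + 0 + 0 = 3 ≡ 1 (mod 2).
s = (1, 1, 1, 1)^T — this equals column 15 of H (binary 1111), so error is at position 15.
Correct: flip bit 15 of r = 110111110100010 to get c = 110111110100011.


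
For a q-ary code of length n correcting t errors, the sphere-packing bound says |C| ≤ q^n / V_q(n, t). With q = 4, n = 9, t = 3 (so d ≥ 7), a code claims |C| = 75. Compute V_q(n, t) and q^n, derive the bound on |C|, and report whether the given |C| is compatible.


V_q(n, t) = 2620, q^n = 262144, Hamming bound = 100, |C| = 75 ≤ bound (satisfied).

Step 1: Compute V_q(n, t) = Σ_{j=0}^3 C(n, j) (q−1)^j.
  j = 0: C(9,0)·(3)^0 = 1·1 = 1.
  j = 1: C(9,1)·(3)^1 = 9·3 = 27.
  j = 2: C(9,2)·(3)^2 = 36·9 = 324.
  j = 3: C(9,3)·(3)^3 = 84·27 = 2268.
  V_q(n, t) = 1 + 27 + 324 + 2268 = 2620.
Step 2: q^n = 4^9 = 262144.
Step 3: Hamming bound ⌊q^n / V_q(n,t)⌋ = ⌊262144/2620⌋ = 100.
Step 4: Compare |C| = 75 to 100: satisfied.
The claimed |C| lies below the Hamming bound.


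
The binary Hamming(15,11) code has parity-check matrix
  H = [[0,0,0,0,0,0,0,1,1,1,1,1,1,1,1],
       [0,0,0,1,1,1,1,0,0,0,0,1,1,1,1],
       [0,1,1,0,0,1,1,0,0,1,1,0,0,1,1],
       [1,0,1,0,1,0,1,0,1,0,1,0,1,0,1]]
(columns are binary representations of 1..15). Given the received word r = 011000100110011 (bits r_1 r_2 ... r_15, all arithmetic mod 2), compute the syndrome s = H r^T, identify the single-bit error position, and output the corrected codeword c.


s = (0, 1, 1, 0)^T, error position = 6, corrected codeword c = 011001100110011

Compute s = H r^T mod 2 one row at a time:
  s_1 = 0 + 0 + 1 + 1 + 0 + 0 + 1 + 1 = 4 ≡ 0 (mod 2).
  s_2 = 0 + 0 + 0 + 1 + 0 + 0 + 1 + 1 = 3 ≡ 1 (mod 2).
  s_3 = 1 + 1 + 0 + 1 + 1 + 1 + 1 + 1 = 7 ≡ 1 (mod 2).
  s_4 = 0 + 1 + 0 + 1 + 0 + 1 + 0 + 1 = 4 ≡ 0 (mod 2).
s = (0, 1, 1, 0)^T — this equals column 6 of H (binary 0110), so error is at position 6.
Correct: flip bit 6 of r = 011000100110011 to get c = 011001100110011.


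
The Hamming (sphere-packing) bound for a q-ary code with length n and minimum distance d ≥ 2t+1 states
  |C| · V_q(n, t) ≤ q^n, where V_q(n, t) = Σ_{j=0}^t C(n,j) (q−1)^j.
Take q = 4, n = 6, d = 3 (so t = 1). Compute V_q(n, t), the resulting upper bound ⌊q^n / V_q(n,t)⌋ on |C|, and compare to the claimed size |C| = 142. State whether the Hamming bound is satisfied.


V_q(n, t) = 19, q^n = 4096, Hamming bound = 215, |C| = 142 ≤ bound (satisfied).

Step 1: Compute V_q(n, t) = Σ_{j=0}^1 C(n, j) (q−1)^j.
  j = 0: C(6,0)·(3)^0 = 1·1 = 1.
  j = 1: C(6,1)·(3)^1 = 6·3 = 18.
  V_q(n, t) = 1 + 18 = 19.
Step 2: q^n = 4^6 = 4096.
Step 3: Hamming bound ⌊q^n / V_q(n,t)⌋ = ⌊4096/19⌋ = 215.
Step 4: Compare |C| = 142 to 215: satisfied.
The claimed |C| lies below the Hamming bound.


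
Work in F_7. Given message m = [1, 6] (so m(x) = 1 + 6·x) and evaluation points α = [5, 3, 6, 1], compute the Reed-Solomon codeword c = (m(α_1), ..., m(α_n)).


c = [3, 5, 2, 0]

Message polynomial: m(x) = 1 + 6·x (mod 7).
For each evaluation point α_i, compute m(α_i) mod 7:
  α_1 = 5: Horner steps 6 → 3, so m(5) = 3.
  α_2 = 3: Horner steps 6 → 5, so m(3) = 5.
  α_3 = 6: Horner steps 6 → 2, so m(6) = 2.
  α_4 = 1: Horner steps 6 → 0, so m(1) = 0.
Codeword c = [3, 5, 2, 0] ∈ F_7^4.


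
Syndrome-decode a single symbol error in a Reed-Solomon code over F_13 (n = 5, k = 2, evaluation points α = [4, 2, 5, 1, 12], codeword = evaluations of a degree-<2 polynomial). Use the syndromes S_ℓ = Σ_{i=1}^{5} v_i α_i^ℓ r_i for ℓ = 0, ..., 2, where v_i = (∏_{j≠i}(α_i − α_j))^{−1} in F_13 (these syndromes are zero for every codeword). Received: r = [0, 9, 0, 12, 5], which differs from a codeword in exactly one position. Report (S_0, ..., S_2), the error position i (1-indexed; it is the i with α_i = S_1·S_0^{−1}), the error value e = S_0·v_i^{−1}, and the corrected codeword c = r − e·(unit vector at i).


S = (4, 3, 12), error at position 1, error magnitude e = 10, c = [3, 9, 0, 12, 5].

Step 1: column multipliers v_i = (∏_{j≠i}(α_i − α_j))^{−1} mod 13.
  i = 1 (α = 4): (4−2)(4−5)(4−1)(4−12) = 2·(−1)·3·(−8) = 48 ≡ 9, so v_1 = 9^{−1} = 3 (mod 13).
  i = 2 (α = 2): (2−4)(2−5)(2−1)(2−12) = (−2)·(−3)·1·(−10) = −60 ≡ 5, so v_2 = 5^{−1} = 8 (mod 13).
  i = 3 (α = 5): (5−4)(5−2)(5−1)(5−12) = 1·3·4·(−7) = −84 ≡ 7, so v_3 = 7^{−1} = 2 (mod 13).
  i = 4 (α = 1): (1−4)(1−2)(1−5)(1−12) = (−3)·(−1)·(−4)·(−11) = 132 ≡ 2, so v_4 = 2^{−1} = 7 (mod 13).
  i = 5 (α = 12): (12−4)(12−2)(12−5)(12−1) = 8·10·7·11 = 6160 ≡ 11, so v_5 = 11^{−1} = 6 (mod 13).
  v = [3, 8, 2, 7, 6].
Step 2: syndromes of r = [0, 9, 0, 12, 5] (all sums mod 13).
  S_0 = Σ v_i r_i = 3·0 + 8·9 + 2·0 + 7·12 + 6·5 = 186 ≡ 4.
  S_1 = Σ v_i α_i r_i = 3·4·0 + 8·2·9 + 2·5·0 + 7·1·12 + 6·12·5 = 588 ≡ 3.
  α_i^2 mod 13 = [3, 4, 12, 1, 1].
  S_2 = Σ v_i α_i^2 r_i = 3·3·0 + 8·4·9 + 2·12·0 + 7·1·12 + 6·1·5 = 402 ≡ 12.
  S = (4, 3, 12) ≠ 0, so r is not a codeword (an error is present).
Step 3: locate the error. For a single error e at position i, S_ℓ = v_i·e·α_i^ℓ, so α_err = S_1/S_0.
  S_0^{−1} = 4^{−1} = 10 (mod 13), so α_err = 3·10 = 30 ≡ 4 = α_1. Error position i = 1.
  Consistency check: S_2/S_1 = 12·9 = 108 ≡ 4 = α_err ✓ (single-error assumption holds).
Step 4: error magnitude e = S_0/v_1 = S_0·∏_{j≠1}(α_1 − α_j) = 4·9 = 36 ≡ 10 (mod 13).
Step 5: correct position 1: c_1 = r_1 − e = 0 − 10 ≡ 3 (mod 13). Hence c = [3, 9, 0, 12, 5].
  Check: interpolating c through the α_i gives m(x) = 2 + 10·x (degree < 2) with m(α_i) = c_i for every i, so c is indeed a codeword.


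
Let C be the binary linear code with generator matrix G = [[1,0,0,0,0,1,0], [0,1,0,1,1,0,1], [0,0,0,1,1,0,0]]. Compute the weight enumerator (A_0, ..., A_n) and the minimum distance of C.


Weight distribution: A_0 = 1, A_2 = 3, A_4 = 3, A_6 = 1. Minimum distance d = 2.

Enumerate all 2^3 = 8 messages m ∈ F_2^3.
For each, compute codeword c = mG in F_2^7, then tally its weight.
  m = 000 → c = 0000000, weight = 0.
  m = 100 → c = 1000010, weight = 2.
  m = 010 → c = 0101101, weight = 4.
  m = 110 → c = 1101111, weight = 6.
  m = 001 → c = 0001100, weight = 2.
  m = 101 → c = 1001110, weight = 4.
  m = 011 → c = 0100001, weight = 2.
  m = 111 → c = 1100011, weight = 4.
Tally weights:
  weight 0: 1 codewords.
  weight 2: 3 codewords.
  weight 4: 3 codewords.
  weight 6: 1 codewords.
Minimum distance d = smallest w > 0 with A_w > 0 = 2.
Sanity: Σ A_w = 8 = 2^3 = 8 ✓.


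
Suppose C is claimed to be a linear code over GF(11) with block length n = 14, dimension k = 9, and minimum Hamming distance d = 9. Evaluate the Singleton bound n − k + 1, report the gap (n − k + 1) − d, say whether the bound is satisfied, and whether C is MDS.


Singleton RHS = n − k + 1 = 6, slack = -3, bound violated (no such code; not MDS).

Singleton bound: d ≤ n − k + 1.
Here n = 14, k = 9, so n − k + 1 = 6.
Given d = 9, check d ≤ 6: NO.
Slack = (n − k + 1) − d = -3.
The slack is negative: d = 9 exceeds n − k + 1 = 6 by 3, so the Singleton bound is violated and no linear [14, 9, 9]_11 code can exist. In particular it is not MDS (MDS requires d = n − k + 1 exactly).
Description: the claimed parameters are [14, 9, 9]_11; such a code would be impossible (violates the Singleton bound).


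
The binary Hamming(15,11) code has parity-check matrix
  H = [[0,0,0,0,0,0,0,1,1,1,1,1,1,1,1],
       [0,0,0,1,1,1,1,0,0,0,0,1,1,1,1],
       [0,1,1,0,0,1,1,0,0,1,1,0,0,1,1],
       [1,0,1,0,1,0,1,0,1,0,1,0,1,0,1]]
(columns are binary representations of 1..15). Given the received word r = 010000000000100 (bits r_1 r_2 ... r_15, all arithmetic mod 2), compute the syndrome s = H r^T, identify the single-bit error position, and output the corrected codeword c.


s = (1, 1, 1, 1)^T, error position = 15, corrected codeword c = 010000000000101

Compute s = H r^T mod 2 one row at a time:
  s_1 = 0 + 0 + 0 + 0 + 0 + 1 + 0 + 0 = 1 ≡ 1 (mod 2).
  s_2 = 0 + 0 + 0 + 0 + 0 + 1 + 0 + 0 = 1 ≡ 1 (mod 2).
  s_3 = 1 + 0 + 0 + 0 + 0 + 0 + 0 + 0 = 1 ≡ 1 (mod 2).
  s_4 = 0 + 0 + 0 + 0 + 0 + 0 + 1 + 0 = 1 ≡ 1 (mod 2).
s = (1, 1, 1, 1)^T — this equals column 15 of H (binary 1111), so error is at position 15.
Correct: flip bit 15 of r = 010000000000100 to get c = 010000000000101.


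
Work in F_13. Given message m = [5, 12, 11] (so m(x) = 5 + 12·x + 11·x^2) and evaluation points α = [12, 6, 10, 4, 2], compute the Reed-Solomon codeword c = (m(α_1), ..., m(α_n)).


c = [4, 5, 3, 8, 8]

Message polynomial: m(x) = 5 + 12·x + 11·x^2 (mod 13).
For each evaluation point α_i, compute m(α_i) mod 13:
  α_1 = 12: Horner steps 11 → 1 → 4, so m(12) = 4.
  α_2 = 6: Horner steps 11 → 0 → 5, so m(6) = 5.
  α_3 = 10: Horner steps 11 → 5 → 3, so m(10) = 3.
  α_4 = 4: Horner steps 11 → 4 → 8, so m(4) = 8.
  α_5 = 2: Horner steps 11 → 8 → 8, so m(2) = 8.
Codeword c = [4, 5, 3, 8, 8] ∈ F_13^5.


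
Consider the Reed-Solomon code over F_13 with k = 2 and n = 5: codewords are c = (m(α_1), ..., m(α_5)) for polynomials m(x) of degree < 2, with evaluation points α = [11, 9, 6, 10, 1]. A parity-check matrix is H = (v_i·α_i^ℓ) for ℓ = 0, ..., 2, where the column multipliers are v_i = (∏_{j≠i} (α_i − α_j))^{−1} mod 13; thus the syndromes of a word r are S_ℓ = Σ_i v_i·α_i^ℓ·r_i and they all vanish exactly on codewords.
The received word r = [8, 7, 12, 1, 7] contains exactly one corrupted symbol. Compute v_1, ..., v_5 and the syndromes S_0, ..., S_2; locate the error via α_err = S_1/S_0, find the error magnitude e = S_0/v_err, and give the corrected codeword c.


S = (9, 9, 9), error at position 5, error magnitude e = 4, c = [8, 7, 12, 1, 3].

Step 1: column multipliers v_i = (∏_{j≠i}(α_i − α_j))^{−1} mod 13.
  i = 1 (α = 11): (11−9)(11−6)(11−10)(11−1) = 2·5·1·10 = 100 ≡ 9, so v_1 = 9^{−1} = 3 (mod 13).
  i = 2 (α = 9): (9−11)(9−6)(9−10)(9−1) = (−2)·3·(−1)·8 = 48 ≡ 9, so v_2 = 9^{−1} = 3 (mod 13).
  i = 3 (α = 6): (6−11)(6−9)(6−10)(6−1) = (−5)·(−3)·(−4)·5 = −300 ≡ 12, so v_3 = 12^{−1} = 12 (mod 13).
  i = 4 (α = 10): (10−11)(10−9)(10−6)(10−1) = (−1)·1·4·9 = −36 ≡ 3, so v_4 = 3^{−1} = 9 (mod 13).
  i = 5 (α = 1): (1−11)(1−9)(1−6)(1−10) = (−10)·(−8)·(−5)·(−9) = 3600 ≡ 12, so v_5 = 12^{−1} = 12 (mod 13).
  v = [3, 3, 12, 9, 12].
Step 2: syndromes of r = [8, 7, 12, 1, 7] (all sums mod 13).
  S_0 = Σ v_i r_i = 3·8 + 3·7 + 12·12 + 9·1 + 12·7 = 282 ≡ 9.
  S_1 = Σ v_i α_i r_i = 3·11·8 + 3·9·7 + 12·6·12 + 9·10·1 + 12·1·7 = 1491 ≡ 9.
  α_i^2 mod 13 = [4, 3, 10, 9, 1].
  S_2 = Σ v_i α_i^2 r_i = 3·4·8 + 3·3·7 + 12·10·12 + 9·9·1 + 12·1·7 = 1764 ≡ 9.
  S = (9, 9, 9) ≠ 0, so r is not a codeword (an error is present).
Step 3: locate the error. For a single error e at position i, S_ℓ = v_i·e·α_i^ℓ, so α_err = S_1/S_0.
  S_0^{−1} = 9^{−1} = 3 (mod 13), so α_err = 9·3 = 27 ≡ 1 = α_5. Error position i = 5.
  Consistency check: S_2/S_1 = 9·3 = 27 ≡ 1 = α_err ✓ (single-error assumption holds).
Step 4: error magnitude e = S_0/v_5 = S_0·∏_{j≠5}(α_5 − α_j) = 9·12 = 108 ≡ 4 (mod 13).
Step 5: correct position 5: c_5 = r_5 − e = 7 − 4 ≡ 3 (mod 13). Hence c = [8, 7, 12, 1, 3].
  Check: interpolating c through the α_i gives m(x) = 9 + 7·x (degree < 2) with m(α_i) = c_i for every i, so c is indeed a codeword.


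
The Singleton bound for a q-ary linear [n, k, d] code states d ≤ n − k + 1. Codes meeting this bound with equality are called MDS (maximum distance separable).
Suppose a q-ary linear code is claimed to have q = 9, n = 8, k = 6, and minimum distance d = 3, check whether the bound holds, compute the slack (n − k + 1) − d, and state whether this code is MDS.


Singleton RHS = n − k + 1 = 3, slack = 0, bound satisfied, MDS.

Singleton bound: d ≤ n − k + 1.
Here n = 8, k = 6, so n − k + 1 = 3.
Given d = 3, check d ≤ 3: YES.
Slack = (n − k + 1) − d = 0.
The code is MDS (slack = 0).
Description: the claimed parameters are [8, 6, 3]_9; such a code would be MDS (meets Singleton bound).


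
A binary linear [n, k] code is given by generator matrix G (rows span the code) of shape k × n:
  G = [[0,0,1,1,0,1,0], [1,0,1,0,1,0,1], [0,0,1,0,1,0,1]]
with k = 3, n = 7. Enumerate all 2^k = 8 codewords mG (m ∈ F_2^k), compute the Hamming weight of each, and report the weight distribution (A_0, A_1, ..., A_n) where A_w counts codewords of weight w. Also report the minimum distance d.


Weight distribution: A_0 = 1, A_1 = 1, A_3 = 2, A_4 = 3, A_5 = 1. Minimum distance d = 1.

Enumerate all 2^3 = 8 messages m ∈ F_2^3.
For each, compute codeword c = mG in F_2^7, then tally its weight.
  m = 000 → c = 0000000, weight = 0.
  m = 100 → c = 0011010, weight = 3.
  m = 010 → c = 1010101, weight = 4.
  m = 110 → c = 1001111, weight = 5.
  m = 001 → c = 0010101, weight = 3.
  m = 101 → c = 0001111, weight = 4.
  m = 011 → c = 1000000, weight = 1.
  m = 111 → c = 1011010, weight = 4.
Tally weights:
  weight 0: 1 codewords.
  weight 1: 1 codewords.
  weight 3: 2 codewords.
  weight 4: 3 codewords.
  weight 5: 1 codewords.
Minimum distance d = smallest w > 0 with A_w > 0 = 1.
Sanity: Σ A_w = 8 = 2^3 = 8 ✓.


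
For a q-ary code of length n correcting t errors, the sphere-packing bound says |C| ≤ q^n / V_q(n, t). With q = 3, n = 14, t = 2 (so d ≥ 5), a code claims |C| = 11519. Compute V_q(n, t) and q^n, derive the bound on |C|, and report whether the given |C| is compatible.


V_q(n, t) = 393, q^n = 4782969, Hamming bound = 12170, |C| = 11519 ≤ bound (satisfied).

Step 1: Compute V_q(n, t) = Σ_{j=0}^2 C(n, j) (q−1)^j.
  j = 0: C(14,0)·(2)^0 = 1·1 = 1.
  j = 1: C(14,1)·(2)^1 = 14·2 = 28.
  j = 2: C(14,2)·(2)^2 = 91·4 = 364.
  V_q(n, t) = 1 + 28 + 364 = 393.
Step 2: q^n = 3^14 = 4782969.
Step 3: Hamming bound ⌊q^n / V_q(n,t)⌋ = ⌊4782969/393⌋ = 12170.
Step 4: Compare |C| = 11519 to 12170: satisfied.
The claimed |C| lies below the Hamming bound.


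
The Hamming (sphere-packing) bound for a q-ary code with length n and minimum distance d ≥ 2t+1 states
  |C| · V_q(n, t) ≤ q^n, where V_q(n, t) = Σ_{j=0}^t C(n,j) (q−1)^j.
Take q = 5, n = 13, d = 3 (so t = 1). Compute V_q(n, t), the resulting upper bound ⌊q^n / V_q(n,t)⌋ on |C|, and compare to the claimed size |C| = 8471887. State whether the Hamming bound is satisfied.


V_q(n, t) = 53, q^n = 1220703125, Hamming bound = 23032134, |C| = 8471887 ≤ bound (satisfied).

Step 1: Compute V_q(n, t) = Σ_{j=0}^1 C(n, j) (q−1)^j.
  j = 0: C(13,0)·(4)^0 = 1·1 = 1.
  j = 1: C(13,1)·(4)^1 = 13·4 = 52.
  V_q(n, t) = 1 + 52 = 53.
Step 2: q^n = 5^13 = 1220703125.
Step 3: Hamming bound ⌊q^n / V_q(n,t)⌋ = ⌊1220703125/53⌋ = 23032134.
Step 4: Compare |C| = 8471887 to 23032134: satisfied.
The claimed |C| lies below the Hamming bound.


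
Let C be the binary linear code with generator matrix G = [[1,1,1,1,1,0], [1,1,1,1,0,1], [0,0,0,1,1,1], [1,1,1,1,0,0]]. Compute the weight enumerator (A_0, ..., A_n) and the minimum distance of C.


Weight distribution: A_0 = 1, A_1 = 3, A_2 = 3, A_3 = 2, A_4 = 3, A_5 = 3, A_6 = 1. Minimum distance d = 1.

Enumerate all 2^4 = 16 messages m ∈ F_2^4.
For each, compute codeword c = mG in F_2^6, then tally its weight.
  m = 0000 → c = 000000, weight = 0.
  m = 1000 → c = 111110, weight = 5.
  m = 0100 → c = 111101, weight = 5.
  m = 1100 → c = 000011, weight = 2.
  m = 0010 → c = 000111, weight = 3.
  m = 1010 → c = 111001, weight = 4.
  m = 0110 → c = 111010, weight = 4.
  m = 1110 → c = 000100, weight = 1.
  m = 0001 → c = 111100, weight = 4.
  m = 1001 → c = 000010, weight = 1.
  m = 0101 → c = 000001, weight = 1.
  m = 1101 → c = 111111, weight = 6.
  m = 0011 → c = 111011, weight = 5.
  m = 1011 → c = 000101, weight = 2.
  m = 0111 → c = 000110, weight = 2.
  m = 1111 → c = 111000, weight = 3.
Tally weights:
  weight 0: 1 codewords.
  weight 1: 3 codewords.
  weight 2: 3 codewords.
  weight 3: 2 codewords.
  weight 4: 3 codewords.
  weight 5: 3 codewords.
  weight 6: 1 codewords.
Minimum distance d = smallest w > 0 with A_w > 0 = 1.
Sanity: Σ A_w = 16 = 2^4 = 16 ✓.


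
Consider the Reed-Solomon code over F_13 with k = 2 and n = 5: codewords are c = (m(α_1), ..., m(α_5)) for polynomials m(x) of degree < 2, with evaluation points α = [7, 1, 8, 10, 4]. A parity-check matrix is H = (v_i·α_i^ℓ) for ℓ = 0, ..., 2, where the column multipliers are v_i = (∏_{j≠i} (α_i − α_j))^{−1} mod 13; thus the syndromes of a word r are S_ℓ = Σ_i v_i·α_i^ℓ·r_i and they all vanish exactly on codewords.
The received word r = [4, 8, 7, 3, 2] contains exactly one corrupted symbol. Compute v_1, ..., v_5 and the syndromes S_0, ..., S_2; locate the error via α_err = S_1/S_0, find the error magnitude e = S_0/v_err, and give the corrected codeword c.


S = (4, 2, 1), error at position 1, error magnitude e = 8, c = [9, 8, 7, 3, 2].

Step 1: column multipliers v_i = (∏_{j≠i}(α_i − α_j))^{−1} mod 13.
  i = 1 (α = 7): (7−1)(7−8)(7−10)(7−4) = 6·(−1)·(−3)·3 = 54 ≡ 2, so v_1 = 2^{−1} = 7 (mod 13).
  i = 2 (α = 1): (1−7)(1−8)(1−10)(1−4) = (−6)·(−7)·(−9)·(−3) = 1134 ≡ 3, so v_2 = 3^{−1} = 9 (mod 13).
  i = 3 (α = 8): (8−7)(8−1)(8−10)(8−4) = 1·7·(−2)·4 = −56 ≡ 9, so v_3 = 9^{−1} = 3 (mod 13).
  i = 4 (α = 10): (10−7)(10−1)(10−8)(10−4) = 3·9·2·6 = 324 ≡ 12, so v_4 = 12^{−1} = 12 (mod 13).
  i = 5 (α = 4): (4−7)(4−1)(4−8)(4−10) = (−3)·3·(−4)·(−6) = −216 ≡ 5, so v_5 = 5^{−1} = 8 (mod 13).
  v = [7, 9, 3, 12, 8].
Step 2: syndromes of r = [4, 8, 7, 3, 2] (all sums mod 13).
  S_0 = Σ v_i r_i = 7·4 + 9·8 + 3·7 + 12·3 + 8·2 = 173 ≡ 4.
  S_1 = Σ v_i α_i r_i = 7·7·4 + 9·1·8 + 3·8·7 + 12·10·3 + 8·4·2 = 860 ≡ 2.
  α_i^2 mod 13 = [10, 1, 12, 9, 3].
  S_2 = Σ v_i α_i^2 r_i = 7·10·4 + 9·1·8 + 3·12·7 + 12·9·3 + 8·3·2 = 976 ≡ 1.
  S = (4, 2, 1) ≠ 0, so r is not a codeword (an error is present).
Step 3: locate the error. For a single error e at position i, S_ℓ = v_i·e·α_i^ℓ, so α_err = S_1/S_0.
  S_0^{−1} = 4^{−1} = 10 (mod 13), so α_err = 2·10 = 20 ≡ 7 = α_1. Error position i = 1.
  Consistency check: S_2/S_1 = 1·7 = 7 ≡ 7 = α_err ✓ (single-error assumption holds).
Step 4: error magnitude e = S_0/v_1 = S_0·∏_{j≠1}(α_1 − α_j) = 4·2 = 8 ≡ 8 (mod 13).
Step 5: correct position 1: c_1 = r_1 − e = 4 − 8 ≡ 9 (mod 13). Hence c = [9, 8, 7, 3, 2].
  Check: interpolating c through the α_i gives m(x) = 10 + 11·x (degree < 2) with m(α_i) = c_i for every i, so c is indeed a codeword.


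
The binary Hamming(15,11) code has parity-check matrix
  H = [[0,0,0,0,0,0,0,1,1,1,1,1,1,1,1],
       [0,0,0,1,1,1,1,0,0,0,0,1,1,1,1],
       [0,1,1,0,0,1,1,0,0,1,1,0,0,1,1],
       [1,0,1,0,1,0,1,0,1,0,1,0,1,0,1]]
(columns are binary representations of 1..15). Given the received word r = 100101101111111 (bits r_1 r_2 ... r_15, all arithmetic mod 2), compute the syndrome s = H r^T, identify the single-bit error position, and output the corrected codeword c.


s = (1, 1, 0, 0)^T, error position = 12, corrected codeword c = 100101101110111

Compute s = H r^T mod 2 one row at a time:
  s_1 = 0 + 1 + 1 + 1 + 1 + 1 + 1 + 1 = 7 ≡ 1 (mod 2).
  s_2 = 1 + 0 + 1 + 1 + 1 + 1 + 1 + 1 = 7 ≡ 1 (mod 2).
  s_3 = 0 + 0 + 1 + 1 + 1 + 1 + 1 + 1 = 6 ≡ 0 (mod 2).
  s_4 = 1 + 0 + 0 + 1 + 1 + 1 + 1 + 1 = 6 ≡ 0 (mod 2).
s = (1, 1, 0, 0)^T — this equals column 12 of H (binary 1100), so error is at position 12.
Correct: flip bit 12 of r = 100101101111111 to get c = 100101101110111.


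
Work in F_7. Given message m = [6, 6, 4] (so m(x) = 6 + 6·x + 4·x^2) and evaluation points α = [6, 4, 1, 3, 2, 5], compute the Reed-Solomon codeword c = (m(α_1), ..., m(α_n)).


c = [4, 3, 2, 4, 6, 3]

Message polynomial: m(x) = 6 + 6·x + 4·x^2 (mod 7).
For each evaluation point α_i, compute m(α_i) mod 7:
  α_1 = 6: Horner steps 4 → 2 → 4, so m(6) = 4.
  α_2 = 4: Horner steps 4 → 1 → 3, so m(4) = 3.
  α_3 = 1: Horner steps 4 → 3 → 2, so m(1) = 2.
  α_4 = 3: Horner steps 4 → 4 → 4, so m(3) = 4.
  α_5 = 2: Horner steps 4 → 0 → 6, so m(2) = 6.
  α_6 = 5: Horner steps 4 → 5 → 3, so m(5) = 3.
Codeword c = [4, 3, 2, 4, 6, 3] ∈ F_7^6.


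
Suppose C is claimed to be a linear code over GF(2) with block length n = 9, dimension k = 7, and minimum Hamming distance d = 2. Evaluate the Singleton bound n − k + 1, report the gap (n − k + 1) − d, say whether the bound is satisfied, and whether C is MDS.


Singleton RHS = n − k + 1 = 3, slack = 1, bound satisfied, not MDS.

Singleton bound: d ≤ n − k + 1.
Here n = 9, k = 7, so n − k + 1 = 3.
Given d = 2, check d ≤ 3: YES.
Slack = (n − k + 1) − d = 1.
The code is NOT MDS (slack = 1 > 0).
Description: the claimed parameters are [9, 7, 2]_2; such a code would be non-MDS.


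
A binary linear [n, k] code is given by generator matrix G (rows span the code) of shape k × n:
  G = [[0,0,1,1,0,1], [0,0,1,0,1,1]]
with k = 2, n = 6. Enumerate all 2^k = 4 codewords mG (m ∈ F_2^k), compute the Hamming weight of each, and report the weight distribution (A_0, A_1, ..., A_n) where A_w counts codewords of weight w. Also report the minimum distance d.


Weight distribution: A_0 = 1, A_2 = 1, A_3 = 2. Minimum distance d = 2.

Enumerate all 2^2 = 4 messages m ∈ F_2^2.
For each, compute codeword c = mG in F_2^6, then tally its weight.
  m = 00 → c = 000000, weight = 0.
  m = 10 → c = 001101, weight = 3.
  m = 01 → c = 001011, weight = 3.
  m = 11 → c = 000110, weight = 2.
Tally weights:
  weight 0: 1 codewords.
  weight 2: 1 codewords.
  weight 3: 2 codewords.
Minimum distance d = smallest w > 0 with A_w > 0 = 2.
Sanity: Σ A_w = 4 = 2^2 = 4 ✓.


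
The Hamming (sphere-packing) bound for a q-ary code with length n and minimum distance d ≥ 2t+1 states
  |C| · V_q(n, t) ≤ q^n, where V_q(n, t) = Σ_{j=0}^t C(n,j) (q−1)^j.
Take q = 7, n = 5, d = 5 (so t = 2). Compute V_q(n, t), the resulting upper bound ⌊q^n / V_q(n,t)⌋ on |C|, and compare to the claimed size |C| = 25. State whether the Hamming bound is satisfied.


V_q(n, t) = 391, q^n = 16807, Hamming bound = 42, |C| = 25 ≤ bound (satisfied).

Step 1: Compute V_q(n, t) = Σ_{j=0}^2 C(n, j) (q−1)^j.
  j = 0: C(5,0)·(6)^0 = 1·1 = 1.
  j = 1: C(5,1)·(6)^1 = 5·6 = 30.
  j = 2: C(5,2)·(6)^2 = 10·36 = 360.
  V_q(n, t) = 1 + 30 + 360 = 391.
Step 2: q^n = 7^5 = 16807.
Step 3: Hamming bound ⌊q^n / V_q(n,t)⌋ = ⌊16807/391⌋ = 42.
Step 4: Compare |C| = 25 to 42: satisfied.
The claimed |C| lies below the Hamming bound.


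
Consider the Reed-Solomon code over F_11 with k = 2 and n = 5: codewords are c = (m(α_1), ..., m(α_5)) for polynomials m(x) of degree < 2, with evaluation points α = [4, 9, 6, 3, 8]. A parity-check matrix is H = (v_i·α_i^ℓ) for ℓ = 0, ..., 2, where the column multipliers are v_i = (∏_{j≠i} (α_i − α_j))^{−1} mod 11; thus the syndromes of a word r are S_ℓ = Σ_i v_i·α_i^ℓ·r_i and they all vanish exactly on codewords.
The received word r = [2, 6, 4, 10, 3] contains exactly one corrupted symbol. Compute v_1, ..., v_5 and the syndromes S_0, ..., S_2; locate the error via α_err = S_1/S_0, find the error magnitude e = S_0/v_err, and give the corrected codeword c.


S = (6, 3, 7), error at position 3, error magnitude e = 7, c = [2, 6, 8, 10, 3].

Step 1: column multipliers v_i = (∏_{j≠i}(α_i − α_j))^{−1} mod 11.
  i = 1 (α = 4): (4−9)(4−6)(4−3)(4−8) = (−5)·(−2)·1·(−4) = −40 ≡ 4, so v_1 = 4^{−1} = 3 (mod 11).
  i = 2 (α = 9): (9−4)(9−6)(9−3)(9−8) = 5·3·6·1 = 90 ≡ 2, so v_2 = 2^{−1} = 6 (mod 11).
  i = 3 (α = 6): (6−4)(6−9)(6−3)(6−8) = 2·(−3)·3·(−2) = 36 ≡ 3, so v_3 = 3^{−1} = 4 (mod 11).
  i = 4 (α = 3): (3−4)(3−9)(3−6)(3−8) = (−1)·(−6)·(−3)·(−5) = 90 ≡ 2, so v_4 = 2^{−1} = 6 (mod 11).
  i = 5 (α = 8): (8−4)(8−9)(8−6)(8−3) = 4·(−1)·2·5 = −40 ≡ 4, so v_5 = 4^{−1} = 3 (mod 11).
  v = [3, 6, 4, 6, 3].
Step 2: syndromes of r = [2, 6, 4, 10, 3] (all sums mod 11).
  S_0 = Σ v_i r_i = 3·2 + 6·6 + 4·4 + 6·10 + 3·3 = 127 ≡ 6.
  S_1 = Σ v_i α_i r_i = 3·4·2 + 6·9·6 + 4·6·4 + 6·3·10 + 3·8·3 = 696 ≡ 3.
  α_i^2 mod 11 = [5, 4, 3, 9, 9].
  S_2 = Σ v_i α_i^2 r_i = 3·5·2 + 6·4·6 + 4·3·4 + 6·9·10 + 3·9·3 = 843 ≡ 7.
  S = (6, 3, 7) ≠ 0, so r is not a codeword (an error is present).
Step 3: locate the error. For a single error e at position i, S_ℓ = v_i·e·α_i^ℓ, so α_err = S_1/S_0.
  S_0^{−1} = 6^{−1} = 2 (mod 11), so α_err = 3·2 = 6 ≡ 6 = α_3. Error position i = 3.
  Consistency check: S_2/S_1 = 7·4 = 28 ≡ 6 = α_err ✓ (single-error assumption holds).
Step 4: error magnitude e = S_0/v_3 = S_0·∏_{j≠3}(α_3 − α_j) = 6·3 = 18 ≡ 7 (mod 11).
Step 5: correct position 3: c_3 = r_3 − e = 4 − 7 ≡ 8 (mod 11). Hence c = [2, 6, 8, 10, 3].
  Check: interpolating c through the α_i gives m(x) = 1 + 3·x (degree < 2) with m(α_i) = c_i for every i, so c is indeed a codeword.


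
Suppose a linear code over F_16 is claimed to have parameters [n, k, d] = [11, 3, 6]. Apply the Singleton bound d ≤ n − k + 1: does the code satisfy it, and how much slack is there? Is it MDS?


Singleton RHS = n − k + 1 = 9, slack = 3, bound satisfied, not MDS.

Singleton bound: d ≤ n − k + 1.
Here n = 11, k = 3, so n − k + 1 = 9.
Given d = 6, check d ≤ 9: YES.
Slack = (n − k + 1) − d = 3.
The code is NOT MDS (slack = 3 > 0).
Description: the claimed parameters are [11, 3, 6]_16; such a code would be non-MDS.


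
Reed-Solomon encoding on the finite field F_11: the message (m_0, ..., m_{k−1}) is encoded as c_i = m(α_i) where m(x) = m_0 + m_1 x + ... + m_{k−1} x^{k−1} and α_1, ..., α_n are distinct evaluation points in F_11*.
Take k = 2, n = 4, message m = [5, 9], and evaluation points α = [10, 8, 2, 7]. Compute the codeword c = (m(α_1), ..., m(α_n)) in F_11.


c = [7, 0, 1, 2]

Message polynomial: m(x) = 5 + 9·x (mod 11).
For each evaluation point α_i, compute m(α_i) mod 11:
  α_1 = 10: Horner steps 9 → 7, so m(10) = 7.
  α_2 = 8: Horner steps 9 → 0, so m(8) = 0.
  α_3 = 2: Horner steps 9 → 1, so m(2) = 1.
  α_4 = 7: Horner steps 9 → 2, so m(7) = 2.
Codeword c = [7, 0, 1, 2] ∈ F_11^4.


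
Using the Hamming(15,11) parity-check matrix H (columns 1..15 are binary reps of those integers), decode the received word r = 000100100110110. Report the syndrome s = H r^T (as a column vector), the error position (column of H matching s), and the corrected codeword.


s = (0, 0, 0, 1)^T, error position = 1, corrected codeword c = 100100100110110

Compute s = H r^T mod 2 one row at a time:
  s_1 = 0 + 0 + 1 + 1 + 0 + 1 + 1 + 0 = 4 ≡ 0 (mod 2).
  s_2 = 1 + 0 + 0 + 1 + 0 + 1 + 1 + 0 = 4 ≡ 0 (mod 2).
  s_3 = 0 + 0 + 0 + 1 + 1 + 1 + 1 + 0 = 4 ≡ 0 (mod 2).
  s_4 = 0 + 0 + 0 + 1 + 0 + 1 + 1 + 0 = 3 ≡ 1 (mod 2).
s = (0, 0, 0, 1)^T — this equals column 1 of H (binary 0001), so error is at position 1.
Correct: flip bit 1 of r = 000100100110110 to get c = 100100100110110.


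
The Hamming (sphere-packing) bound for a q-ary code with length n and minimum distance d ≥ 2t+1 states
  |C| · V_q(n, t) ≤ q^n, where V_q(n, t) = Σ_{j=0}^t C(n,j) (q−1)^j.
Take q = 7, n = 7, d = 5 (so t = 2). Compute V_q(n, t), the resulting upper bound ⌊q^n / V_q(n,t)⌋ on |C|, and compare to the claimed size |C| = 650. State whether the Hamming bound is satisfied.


V_q(n, t) = 799, q^n = 823543, Hamming bound = 1030, |C| = 650 ≤ bound (satisfied).

Step 1: Compute V_q(n, t) = Σ_{j=0}^2 C(n, j) (q−1)^j.
  j = 0: C(7,0)·(6)^0 = 1·1 = 1.
  j = 1: C(7,1)·(6)^1 = 7·6 = 42.
  j = 2: C(7,2)·(6)^2 = 21·36 = 756.
  V_q(n, t) = 1 + 42 + 756 = 799.
Step 2: q^n = 7^7 = 823543.
Step 3: Hamming bound ⌊q^n / V_q(n,t)⌋ = ⌊823543/799⌋ = 1030.
Step 4: Compare |C| = 650 to 1030: satisfied.
The claimed |C| lies below the Hamming bound.


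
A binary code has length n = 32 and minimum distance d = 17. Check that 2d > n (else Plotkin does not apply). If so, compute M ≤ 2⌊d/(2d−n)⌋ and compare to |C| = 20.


Plotkin bound M ≤ 16; given |C| = 20 > bound (violated).

Check applicability: 2d = 34, n = 32.
2d − n = 2 > 0, so Plotkin applies.
Compute d/(2d−n) = 17/2 ≈ 8.5000.
⌊d/(2d−n)⌋ = 8.
Plotkin bound: M ≤ 2·8 = 16.
Given |C| = 20, check: VIOLATED.
This |C| is above the Plotkin bound, so no binary code with n = 32, d = 17 and 20 codewords exists.


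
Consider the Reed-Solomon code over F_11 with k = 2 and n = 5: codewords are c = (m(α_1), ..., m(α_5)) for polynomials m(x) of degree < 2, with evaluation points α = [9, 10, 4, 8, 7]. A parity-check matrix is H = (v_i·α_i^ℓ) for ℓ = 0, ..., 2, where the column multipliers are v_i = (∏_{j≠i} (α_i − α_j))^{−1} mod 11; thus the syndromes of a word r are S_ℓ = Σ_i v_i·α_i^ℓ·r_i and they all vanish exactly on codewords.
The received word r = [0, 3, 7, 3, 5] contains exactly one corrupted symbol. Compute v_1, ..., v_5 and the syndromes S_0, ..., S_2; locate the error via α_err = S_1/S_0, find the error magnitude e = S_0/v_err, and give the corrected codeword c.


S = (9, 6, 4), error at position 4, error magnitude e = 6, c = [0, 3, 7, 8, 5].

Step 1: column multipliers v_i = (∏_{j≠i}(α_i − α_j))^{−1} mod 11.
  i = 1 (α = 9): (9−10)(9−4)(9−8)(9−7) = (−1)·5·1·2 = −10 ≡ 1, so v_1 = 1^{−1} = 1 (mod 11).
  i = 2 (α = 10): (10−9)(10−4)(10−8)(10−7) = 1·6·2·3 = 36 ≡ 3, so v_2 = 3^{−1} = 4 (mod 11).
  i = 3 (α = 4): (4−9)(4−10)(4−8)(4−7) = (−5)·(−6)·(−4)·(−3) = 360 ≡ 8, so v_3 = 8^{−1} = 7 (mod 11).
  i = 4 (α = 8): (8−9)(8−10)(8−4)(8−7) = (−1)·(−2)·4·1 = 8 ≡ 8, so v_4 = 8^{−1} = 7 (mod 11).
  i = 5 (α = 7): (7−9)(7−10)(7−4)(7−8) = (−2)·(−3)·3·(−1) = −18 ≡ 4, so v_5 = 4^{−1} = 3 (mod 11).
  v = [1, 4, 7, 7, 3].
Step 2: syndromes of r = [0, 3, 7, 3, 5] (all sums mod 11).
  S_0 = Σ v_i r_i = 1·0 + 4·3 + 7·7 + 7·3 + 3·5 = 97 ≡ 9.
  S_1 = Σ v_i α_i r_i = 1·9·0 + 4·10·3 + 7·4·7 + 7·8·3 + 3·7·5 = 589 ≡ 6.
  α_i^2 mod 11 = [4, 1, 5, 9, 5].
  S_2 = Σ v_i α_i^2 r_i = 1·4·0 + 4·1·3 + 7·5·7 + 7·9·3 + 3·5·5 = 521 ≡ 4.
  S = (9, 6, 4) ≠ 0, so r is not a codeword (an error is present).
Step 3: locate the error. For a single error e at position i, S_ℓ = v_i·e·α_i^ℓ, so α_err = S_1/S_0.
  S_0^{−1} = 9^{−1} = 5 (mod 11), so α_err = 6·5 = 30 ≡ 8 = α_4. Error position i = 4.
  Consistency check: S_2/S_1 = 4·2 = 8 ≡ 8 = α_err ✓ (single-error assumption holds).
Step 4: error magnitude e = S_0/v_4 = S_0·∏_{j≠4}(α_4 − α_j) = 9·8 = 72 ≡ 6 (mod 11).
Step 5: correct position 4: c_4 = r_4 − e = 3 − 6 ≡ 8 (mod 11). Hence c = [0, 3, 7, 8, 5].
  Check: interpolating c through the α_i gives m(x) = 6 + 3·x (degree < 2) with m(α_i) = c_i for every i, so c is indeed a codeword.


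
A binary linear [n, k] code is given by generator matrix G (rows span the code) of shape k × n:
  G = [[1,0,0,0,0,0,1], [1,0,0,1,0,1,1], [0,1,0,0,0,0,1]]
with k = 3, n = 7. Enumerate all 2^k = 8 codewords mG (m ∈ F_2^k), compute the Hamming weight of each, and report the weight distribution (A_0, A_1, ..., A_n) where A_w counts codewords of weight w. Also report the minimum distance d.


Weight distribution: A_0 = 1, A_2 = 4, A_4 = 3. Minimum distance d = 2.

Enumerate all 2^3 = 8 messages m ∈ F_2^3.
For each, compute codeword c = mG in F_2^7, then tally its weight.
  m = 000 → c = 0000000, weight = 0.
  m = 100 → c = 1000001, weight = 2.
  m = 010 → c = 1001011, weight = 4.
  m = 110 → c = 0001010, weight = 2.
  m = 001 → c = 0100001, weight = 2.
  m = 101 → c = 1100000, weight = 2.
  m = 011 → c = 1101010, weight = 4.
  m = 111 → c = 0101011, weight = 4.
Tally weights:
  weight 0: 1 codewords.
  weight 2: 4 codewords.
  weight 4: 3 codewords.
Minimum distance d = smallest w > 0 with A_w > 0 = 2.
Sanity: Σ A_w = 8 = 2^3 = 8 ✓.


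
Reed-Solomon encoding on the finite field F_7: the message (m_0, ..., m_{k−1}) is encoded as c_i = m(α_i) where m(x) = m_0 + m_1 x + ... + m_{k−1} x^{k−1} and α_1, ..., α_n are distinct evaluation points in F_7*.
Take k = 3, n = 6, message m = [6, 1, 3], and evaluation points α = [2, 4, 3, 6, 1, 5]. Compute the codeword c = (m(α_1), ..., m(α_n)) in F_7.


c = [6, 2, 1, 1, 3, 2]

Message polynomial: m(x) = 6 + 1·x + 3·x^2 (mod 7).
For each evaluation point α_i, compute m(α_i) mod 7:
  α_1 = 2: Horner steps 3 → 0 → 6, so m(2) = 6.
  α_2 = 4: Horner steps 3 → 6 → 2, so m(4) = 2.
  α_3 = 3: Horner steps 3 → 3 → 1, so m(3) = 1.
  α_4 = 6: Horner steps 3 → 5 → 1, so m(6) = 1.
  α_5 = 1: Horner steps 3 → 4 → 3, so m(1) = 3.
  α_6 = 5: Horner steps 3 → 2 → 2, so m(5) = 2.
Codeword c = [6, 2, 1, 1, 3, 2] ∈ F_7^6.


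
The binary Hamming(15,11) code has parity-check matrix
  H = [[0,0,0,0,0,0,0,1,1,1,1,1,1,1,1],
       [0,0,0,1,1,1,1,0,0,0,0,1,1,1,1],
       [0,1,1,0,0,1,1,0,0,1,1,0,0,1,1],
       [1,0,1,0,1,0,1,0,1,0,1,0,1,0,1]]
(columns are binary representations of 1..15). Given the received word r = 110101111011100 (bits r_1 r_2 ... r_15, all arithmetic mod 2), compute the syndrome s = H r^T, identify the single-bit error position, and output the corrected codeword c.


s = (1, 1, 0, 1)^T, error position = 13, corrected codeword c = 110101111011000

Compute s = H r^T mod 2 one row at a time:
  s_1 = 1 + 1 + 0 + 1 + 1 + 1 + 0 + 0 = 5 ≡ 1 (mod 2).
  s_2 = 1 + 0 + 1 + 1 + 1 + 1 + 0 + 0 = 5 ≡ 1 (mod 2).
  s_3 = 1 + 0 + 1 + 1 + 0 + 1 + 0 + 0 = 4 ≡ 0 (mod 2).
  s_4 = 1 + 0 + 0 + 1 + 1 + 1 + 1 + 0 = 5 ≡ 1 (mod 2).
s = (1, 1, 0, 1)^T — this equals column 13 of H (binary 1101), so error is at position 13.
Correct: flip bit 13 of r = 110101111011100 to get c = 110101111011000.
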